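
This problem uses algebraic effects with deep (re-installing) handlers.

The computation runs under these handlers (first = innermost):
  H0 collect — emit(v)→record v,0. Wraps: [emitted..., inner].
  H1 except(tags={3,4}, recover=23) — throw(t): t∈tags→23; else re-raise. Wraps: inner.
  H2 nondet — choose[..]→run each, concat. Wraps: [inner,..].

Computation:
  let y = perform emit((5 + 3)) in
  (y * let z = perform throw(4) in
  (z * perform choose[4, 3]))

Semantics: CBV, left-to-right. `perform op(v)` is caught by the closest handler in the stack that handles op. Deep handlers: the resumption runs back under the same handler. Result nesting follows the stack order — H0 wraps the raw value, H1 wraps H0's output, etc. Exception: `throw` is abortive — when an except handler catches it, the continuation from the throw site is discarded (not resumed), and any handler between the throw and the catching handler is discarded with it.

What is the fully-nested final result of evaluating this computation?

Step-by-step:
emit(8) @ H0 ⇒ out+=8
throw(4) @ H1 caught ⇒ 23
H2 returns [23]
= [23]

Answer: [23]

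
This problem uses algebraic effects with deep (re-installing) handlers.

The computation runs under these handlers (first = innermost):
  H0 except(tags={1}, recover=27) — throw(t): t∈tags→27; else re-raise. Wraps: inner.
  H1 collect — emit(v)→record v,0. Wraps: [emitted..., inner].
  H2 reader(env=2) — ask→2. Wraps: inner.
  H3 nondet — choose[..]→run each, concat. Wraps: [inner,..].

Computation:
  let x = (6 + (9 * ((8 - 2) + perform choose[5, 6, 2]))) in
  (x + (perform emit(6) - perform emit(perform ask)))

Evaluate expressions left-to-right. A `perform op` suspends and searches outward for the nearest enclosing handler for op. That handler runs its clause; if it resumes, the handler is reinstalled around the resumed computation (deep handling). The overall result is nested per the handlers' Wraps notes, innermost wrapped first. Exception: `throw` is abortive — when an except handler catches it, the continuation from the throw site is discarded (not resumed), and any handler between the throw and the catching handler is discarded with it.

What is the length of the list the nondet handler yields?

Answer: 3

Evaluation trace:
choose[5, 6, 2] @ H3
  branch[0] choose=5:
    emit(6) @ H1 ⇒ out+=6
    ask @ H2 ⇒ 2
    emit(2) @ H1 ⇒ out+=2
    H0 returns 105
    H1 returns [6, 2, 105]
    H2 returns [6, 2, 105]
    H3 returns [[6, 2, 105]]
  branch[1] choose=6:
    emit(6) @ H1 ⇒ out+=6
    ask @ H2 ⇒ 2
    emit(2) @ H1 ⇒ out+=2
    H0 returns 114
    H1 returns [6, 2, 114]
    H2 returns [6, 2, 114]
    H3 returns [[6, 2, 114]]
  branch[2] choose=2:
    emit(6) @ H1 ⇒ out+=6
    ask @ H2 ⇒ 2
    emit(2) @ H1 ⇒ out+=2
    H0 returns 78
    H1 returns [6, 2, 78]
    H2 returns [6, 2, 78]
    H3 returns [[6, 2, 78]]
= [[6, 2, 105], [6, 2, 114], [6, 2, 78]]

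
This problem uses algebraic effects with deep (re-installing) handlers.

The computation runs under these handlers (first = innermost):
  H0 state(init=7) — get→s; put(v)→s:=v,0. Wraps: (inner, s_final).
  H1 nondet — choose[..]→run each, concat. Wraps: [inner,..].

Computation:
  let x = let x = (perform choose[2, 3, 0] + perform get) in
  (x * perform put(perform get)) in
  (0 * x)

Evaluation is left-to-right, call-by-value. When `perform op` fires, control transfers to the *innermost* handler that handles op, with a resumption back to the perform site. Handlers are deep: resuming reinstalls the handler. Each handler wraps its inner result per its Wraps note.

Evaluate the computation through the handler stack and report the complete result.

Answer: [(0, 7), (0, 7), (0, 7)]

Evaluation trace:
choose[2, 3, 0] @ H1
  branch[0] choose=2:
    get @ H0 ⇒ 7
    get @ H0 ⇒ 7
    put(7) @ H0 ⇒ s:=7
    H0 returns (0, 7)
    H1 returns [(0, 7)]
  branch[1] choose=3:
    get @ H0 ⇒ 7
    get @ H0 ⇒ 7
    put(7) @ H0 ⇒ s:=7
    H0 returns (0, 7)
    H1 returns [(0, 7)]
  branch[2] choose=0:
    get @ H0 ⇒ 7
    get @ H0 ⇒ 7
    put(7) @ H0 ⇒ s:=7
    H0 returns (0, 7)
    H1 returns [(0, 7)]
= [(0, 7), (0, 7), (0, 7)]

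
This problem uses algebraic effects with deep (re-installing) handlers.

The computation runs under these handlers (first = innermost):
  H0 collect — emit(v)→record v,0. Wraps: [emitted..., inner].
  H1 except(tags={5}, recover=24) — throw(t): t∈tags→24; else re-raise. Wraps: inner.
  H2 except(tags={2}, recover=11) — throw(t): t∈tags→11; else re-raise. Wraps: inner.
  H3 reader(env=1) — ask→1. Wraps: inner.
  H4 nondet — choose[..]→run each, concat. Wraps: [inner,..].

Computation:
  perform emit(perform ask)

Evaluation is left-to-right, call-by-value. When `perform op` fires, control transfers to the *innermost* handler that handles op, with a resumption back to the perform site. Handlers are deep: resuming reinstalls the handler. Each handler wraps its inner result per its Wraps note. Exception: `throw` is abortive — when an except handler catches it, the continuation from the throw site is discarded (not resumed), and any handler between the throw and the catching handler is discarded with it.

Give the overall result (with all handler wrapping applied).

Step-by-step:
ask @ H3 ⇒ 1
emit(1) @ H0 ⇒ out+=1
H0 returns [1, 0]
H1 returns [1, 0]
H2 returns [1, 0]
H3 returns [1, 0]
H4 returns [[1, 0]]
= [[1, 0]]

Answer: [[1, 0]]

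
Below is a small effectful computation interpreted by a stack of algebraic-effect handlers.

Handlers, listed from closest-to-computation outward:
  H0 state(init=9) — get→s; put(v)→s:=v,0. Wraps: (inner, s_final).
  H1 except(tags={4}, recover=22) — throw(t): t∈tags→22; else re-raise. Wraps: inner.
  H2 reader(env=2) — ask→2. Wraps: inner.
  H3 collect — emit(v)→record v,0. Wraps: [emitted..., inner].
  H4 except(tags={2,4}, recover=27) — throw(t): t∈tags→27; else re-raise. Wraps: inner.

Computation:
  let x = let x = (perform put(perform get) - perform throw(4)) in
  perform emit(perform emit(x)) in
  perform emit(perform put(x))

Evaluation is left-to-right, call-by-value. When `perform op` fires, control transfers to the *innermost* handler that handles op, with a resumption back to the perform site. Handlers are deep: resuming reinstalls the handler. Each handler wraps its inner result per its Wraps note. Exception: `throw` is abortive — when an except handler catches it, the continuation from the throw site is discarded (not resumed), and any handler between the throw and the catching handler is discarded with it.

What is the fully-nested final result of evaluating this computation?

Evaluation trace:
get @ H0 ⇒ 9
put(9) @ H0 ⇒ s:=9
throw(4) @ H1 caught ⇒ 22
H2 returns 22
H3 returns [22]
H4 returns [22]
= [22]

Answer: [22]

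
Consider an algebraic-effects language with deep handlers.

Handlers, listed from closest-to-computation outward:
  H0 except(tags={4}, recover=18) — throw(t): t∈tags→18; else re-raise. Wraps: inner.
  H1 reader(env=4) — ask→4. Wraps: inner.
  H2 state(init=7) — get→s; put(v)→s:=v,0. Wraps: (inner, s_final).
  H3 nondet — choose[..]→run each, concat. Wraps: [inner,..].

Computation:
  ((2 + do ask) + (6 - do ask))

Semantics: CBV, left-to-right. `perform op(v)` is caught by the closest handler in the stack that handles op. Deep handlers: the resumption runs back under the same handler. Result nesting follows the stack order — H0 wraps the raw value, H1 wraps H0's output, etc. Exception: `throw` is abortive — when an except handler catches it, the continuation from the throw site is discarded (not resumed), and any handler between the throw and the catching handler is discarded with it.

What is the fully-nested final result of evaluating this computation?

Answer: [(8, 7)]

Working:
ask @ H1 ⇒ 4
ask @ H1 ⇒ 4
H0 returns 8
H1 returns 8
H2 returns (8, 7)
H3 returns [(8, 7)]
= [(8, 7)]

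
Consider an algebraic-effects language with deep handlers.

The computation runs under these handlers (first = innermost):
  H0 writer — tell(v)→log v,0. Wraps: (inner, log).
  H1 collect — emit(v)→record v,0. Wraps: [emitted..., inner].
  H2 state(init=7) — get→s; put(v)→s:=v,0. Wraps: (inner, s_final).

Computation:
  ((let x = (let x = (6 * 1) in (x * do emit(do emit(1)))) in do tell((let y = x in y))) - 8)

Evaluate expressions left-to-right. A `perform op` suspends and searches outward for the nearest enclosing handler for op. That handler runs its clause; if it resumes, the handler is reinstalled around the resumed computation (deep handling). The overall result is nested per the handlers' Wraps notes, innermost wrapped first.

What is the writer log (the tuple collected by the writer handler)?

Evaluation trace:
emit(1) @ H1 ⇒ out+=1
emit(0) @ H1 ⇒ out+=0
tell(0) @ H0 ⇒ log+=0
H0 returns (-8, (0))
H1 returns [1, 0, (-8, (0))]
H2 returns ([1, 0, (-8, (0))], 7)
= ([1, 0, (-8, (0))], 7)

Answer: (0)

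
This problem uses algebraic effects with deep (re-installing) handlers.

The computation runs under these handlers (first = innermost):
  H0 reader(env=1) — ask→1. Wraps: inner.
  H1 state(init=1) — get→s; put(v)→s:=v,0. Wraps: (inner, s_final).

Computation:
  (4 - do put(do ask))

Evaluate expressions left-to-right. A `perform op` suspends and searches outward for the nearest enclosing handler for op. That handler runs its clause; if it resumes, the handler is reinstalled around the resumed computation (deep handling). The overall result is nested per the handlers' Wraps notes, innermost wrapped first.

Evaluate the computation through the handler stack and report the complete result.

Answer: (4, 1)

Evaluation trace:
ask @ H0 ⇒ 1
put(1) @ H1 ⇒ s:=1
H0 returns 4
H1 returns (4, 1)
= (4, 1)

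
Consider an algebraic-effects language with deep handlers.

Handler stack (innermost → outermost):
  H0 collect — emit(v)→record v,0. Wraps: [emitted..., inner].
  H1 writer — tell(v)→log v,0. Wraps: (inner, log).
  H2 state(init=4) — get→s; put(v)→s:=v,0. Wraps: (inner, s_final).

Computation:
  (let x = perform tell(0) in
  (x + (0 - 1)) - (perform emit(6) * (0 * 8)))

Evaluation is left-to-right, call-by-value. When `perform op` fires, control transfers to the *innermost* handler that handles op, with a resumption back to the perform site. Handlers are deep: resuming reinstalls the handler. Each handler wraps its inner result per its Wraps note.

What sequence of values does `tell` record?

Working:
tell(0) @ H1 ⇒ log+=0
emit(6) @ H0 ⇒ out+=6
H0 returns [6, -1]
H1 returns ([6, -1], (0))
H2 returns (([6, -1], (0)), 4)
= (([6, -1], (0)), 4)

Answer: (0)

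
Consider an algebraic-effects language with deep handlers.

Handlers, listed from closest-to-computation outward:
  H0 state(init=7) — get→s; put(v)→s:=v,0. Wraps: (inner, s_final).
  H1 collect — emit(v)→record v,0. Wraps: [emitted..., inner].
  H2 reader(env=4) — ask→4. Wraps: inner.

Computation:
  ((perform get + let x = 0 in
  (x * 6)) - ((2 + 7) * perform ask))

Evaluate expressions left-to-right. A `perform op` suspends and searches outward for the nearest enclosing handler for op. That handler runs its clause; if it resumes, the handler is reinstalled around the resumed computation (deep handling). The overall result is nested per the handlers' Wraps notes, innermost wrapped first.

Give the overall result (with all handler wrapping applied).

Answer: [(-29, 7)]

Evaluation trace:
get @ H0 ⇒ 7
ask @ H2 ⇒ 4
H0 returns (-29, 7)
H1 returns [(-29, 7)]
H2 returns [(-29, 7)]
= [(-29, 7)]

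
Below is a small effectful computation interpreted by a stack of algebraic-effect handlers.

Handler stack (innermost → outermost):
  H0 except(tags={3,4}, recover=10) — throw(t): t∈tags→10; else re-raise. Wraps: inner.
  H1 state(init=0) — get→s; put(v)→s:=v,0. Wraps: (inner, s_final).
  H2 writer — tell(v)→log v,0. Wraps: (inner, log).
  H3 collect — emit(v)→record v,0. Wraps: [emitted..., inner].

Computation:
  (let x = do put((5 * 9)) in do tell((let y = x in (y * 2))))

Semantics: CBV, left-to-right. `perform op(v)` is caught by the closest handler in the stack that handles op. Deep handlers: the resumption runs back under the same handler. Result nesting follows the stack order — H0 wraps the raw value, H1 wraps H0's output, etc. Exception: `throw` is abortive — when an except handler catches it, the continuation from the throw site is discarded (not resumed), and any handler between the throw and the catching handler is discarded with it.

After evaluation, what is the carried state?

Answer: 45

Step-by-step:
put(45) @ H1 ⇒ s:=45
tell(0) @ H2 ⇒ log+=0
H0 returns 0
H1 returns (0, 45)
H2 returns ((0, 45), (0))
H3 returns [((0, 45), (0))]
= [((0, 45), (0))]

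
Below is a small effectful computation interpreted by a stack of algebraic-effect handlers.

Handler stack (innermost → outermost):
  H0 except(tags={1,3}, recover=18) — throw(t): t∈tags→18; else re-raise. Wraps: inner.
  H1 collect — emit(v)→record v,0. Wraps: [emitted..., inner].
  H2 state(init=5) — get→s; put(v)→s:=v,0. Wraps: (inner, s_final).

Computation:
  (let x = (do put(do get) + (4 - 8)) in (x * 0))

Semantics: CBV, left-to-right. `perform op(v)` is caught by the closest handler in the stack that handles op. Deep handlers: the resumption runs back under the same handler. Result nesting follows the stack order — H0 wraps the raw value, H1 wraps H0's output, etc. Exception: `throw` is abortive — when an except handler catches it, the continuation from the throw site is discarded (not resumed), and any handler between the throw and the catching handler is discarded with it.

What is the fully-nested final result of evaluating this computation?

Working:
get @ H2 ⇒ 5
put(5) @ H2 ⇒ s:=5
H0 returns 0
H1 returns [0]
H2 returns ([0], 5)
= ([0], 5)

Answer: ([0], 5)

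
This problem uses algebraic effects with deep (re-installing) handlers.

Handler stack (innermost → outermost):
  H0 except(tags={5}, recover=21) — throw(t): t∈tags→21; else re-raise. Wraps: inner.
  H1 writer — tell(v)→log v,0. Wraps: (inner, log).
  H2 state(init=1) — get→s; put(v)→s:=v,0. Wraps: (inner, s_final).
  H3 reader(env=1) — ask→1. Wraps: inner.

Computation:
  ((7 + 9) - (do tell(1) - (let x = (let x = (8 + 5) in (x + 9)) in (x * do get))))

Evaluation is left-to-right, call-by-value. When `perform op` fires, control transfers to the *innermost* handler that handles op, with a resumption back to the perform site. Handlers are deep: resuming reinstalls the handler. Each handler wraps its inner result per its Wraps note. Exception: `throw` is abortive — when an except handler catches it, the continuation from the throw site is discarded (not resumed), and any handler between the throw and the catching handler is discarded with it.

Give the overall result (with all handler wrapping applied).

Step-by-step:
tell(1) @ H1 ⇒ log+=1
get @ H2 ⇒ 1
H0 returns 38
H1 returns (38, (1))
H2 returns ((38, (1)), 1)
H3 returns ((38, (1)), 1)
= ((38, (1)), 1)

Answer: ((38, (1)), 1)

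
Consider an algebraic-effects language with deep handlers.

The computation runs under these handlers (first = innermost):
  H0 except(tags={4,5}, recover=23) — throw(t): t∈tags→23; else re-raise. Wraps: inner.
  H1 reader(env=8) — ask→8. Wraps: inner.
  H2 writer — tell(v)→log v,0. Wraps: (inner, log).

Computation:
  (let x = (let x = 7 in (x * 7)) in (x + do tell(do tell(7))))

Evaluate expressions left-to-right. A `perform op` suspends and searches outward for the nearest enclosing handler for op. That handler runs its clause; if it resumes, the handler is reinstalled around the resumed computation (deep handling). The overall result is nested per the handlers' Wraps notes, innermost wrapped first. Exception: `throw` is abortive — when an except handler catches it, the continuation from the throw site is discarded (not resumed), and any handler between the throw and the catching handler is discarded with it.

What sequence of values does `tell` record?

Evaluation trace:
tell(7) @ H2 ⇒ log+=7
tell(0) @ H2 ⇒ log+=0
H0 returns 49
H1 returns 49
H2 returns (49, (7, 0))
= (49, (7, 0))

Answer: (7, 0)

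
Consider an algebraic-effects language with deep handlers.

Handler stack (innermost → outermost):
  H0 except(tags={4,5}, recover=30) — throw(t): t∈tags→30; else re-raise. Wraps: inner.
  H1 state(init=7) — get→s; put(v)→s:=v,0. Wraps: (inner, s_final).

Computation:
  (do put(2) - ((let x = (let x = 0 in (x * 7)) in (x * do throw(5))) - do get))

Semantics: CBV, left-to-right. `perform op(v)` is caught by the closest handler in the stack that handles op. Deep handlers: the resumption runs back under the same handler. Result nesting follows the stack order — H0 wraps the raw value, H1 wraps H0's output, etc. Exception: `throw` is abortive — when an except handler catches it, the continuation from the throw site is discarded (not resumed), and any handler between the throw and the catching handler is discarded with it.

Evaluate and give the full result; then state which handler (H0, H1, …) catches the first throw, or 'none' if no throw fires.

Answer: (30, 2) ; first throw caught by: H0

Evaluation trace:
put(2) @ H1 ⇒ s:=2
throw(5) @ H0 caught ⇒ 30
H1 returns (30, 2)
= (30, 2)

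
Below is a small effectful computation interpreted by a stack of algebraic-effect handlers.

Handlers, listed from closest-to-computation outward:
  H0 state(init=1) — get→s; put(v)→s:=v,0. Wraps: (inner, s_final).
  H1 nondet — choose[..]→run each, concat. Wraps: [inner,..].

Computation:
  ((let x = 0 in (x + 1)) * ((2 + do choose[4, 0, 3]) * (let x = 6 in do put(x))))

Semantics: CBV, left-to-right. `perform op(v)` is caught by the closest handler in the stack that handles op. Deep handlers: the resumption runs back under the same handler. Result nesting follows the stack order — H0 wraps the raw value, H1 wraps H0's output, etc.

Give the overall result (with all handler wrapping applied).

Step-by-step:
choose[4, 0, 3] @ H1
  branch[0] choose=4:
    put(6) @ H0 ⇒ s:=6
    H0 returns (0, 6)
    H1 returns [(0, 6)]
  branch[1] choose=0:
    put(6) @ H0 ⇒ s:=6
    H0 returns (0, 6)
    H1 returns [(0, 6)]
  branch[2] choose=3:
    put(6) @ H0 ⇒ s:=6
    H0 returns (0, 6)
    H1 returns [(0, 6)]
= [(0, 6), (0, 6), (0, 6)]

Answer: [(0, 6), (0, 6), (0, 6)]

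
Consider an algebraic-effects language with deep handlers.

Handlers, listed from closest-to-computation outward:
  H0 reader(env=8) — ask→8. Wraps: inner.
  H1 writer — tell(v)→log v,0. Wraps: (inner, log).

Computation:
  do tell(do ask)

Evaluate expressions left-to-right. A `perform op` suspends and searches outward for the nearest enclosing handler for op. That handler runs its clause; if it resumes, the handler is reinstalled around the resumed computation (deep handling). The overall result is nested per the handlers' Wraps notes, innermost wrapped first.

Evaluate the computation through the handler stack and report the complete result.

Answer: (0, (8))

Step-by-step:
ask @ H0 ⇒ 8
tell(8) @ H1 ⇒ log+=8
H0 returns 0
H1 returns (0, (8))
= (0, (8))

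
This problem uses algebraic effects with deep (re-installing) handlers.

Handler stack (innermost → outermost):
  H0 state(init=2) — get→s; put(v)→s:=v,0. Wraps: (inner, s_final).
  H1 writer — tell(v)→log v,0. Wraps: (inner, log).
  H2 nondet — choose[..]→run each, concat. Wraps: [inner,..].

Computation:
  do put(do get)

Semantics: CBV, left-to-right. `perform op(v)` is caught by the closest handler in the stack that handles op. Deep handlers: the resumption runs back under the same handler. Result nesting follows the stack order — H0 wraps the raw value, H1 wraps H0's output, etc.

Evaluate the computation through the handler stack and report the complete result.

Step-by-step:
get @ H0 ⇒ 2
put(2) @ H0 ⇒ s:=2
H0 returns (0, 2)
H1 returns ((0, 2), ())
H2 returns [((0, 2), ())]
= [((0, 2), ())]

Answer: [((0, 2), ())]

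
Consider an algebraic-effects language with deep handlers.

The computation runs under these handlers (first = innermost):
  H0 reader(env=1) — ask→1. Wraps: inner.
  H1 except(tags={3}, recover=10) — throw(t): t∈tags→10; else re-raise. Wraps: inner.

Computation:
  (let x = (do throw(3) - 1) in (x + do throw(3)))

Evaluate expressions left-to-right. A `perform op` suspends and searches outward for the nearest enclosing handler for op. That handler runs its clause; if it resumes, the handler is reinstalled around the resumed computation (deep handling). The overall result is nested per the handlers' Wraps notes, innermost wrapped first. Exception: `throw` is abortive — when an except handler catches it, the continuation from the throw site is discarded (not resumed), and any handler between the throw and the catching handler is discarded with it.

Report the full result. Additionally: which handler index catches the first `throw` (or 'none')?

Answer: 10 ; first throw caught by: H1

Step-by-step:
throw(3) @ H1 caught ⇒ 10
= 10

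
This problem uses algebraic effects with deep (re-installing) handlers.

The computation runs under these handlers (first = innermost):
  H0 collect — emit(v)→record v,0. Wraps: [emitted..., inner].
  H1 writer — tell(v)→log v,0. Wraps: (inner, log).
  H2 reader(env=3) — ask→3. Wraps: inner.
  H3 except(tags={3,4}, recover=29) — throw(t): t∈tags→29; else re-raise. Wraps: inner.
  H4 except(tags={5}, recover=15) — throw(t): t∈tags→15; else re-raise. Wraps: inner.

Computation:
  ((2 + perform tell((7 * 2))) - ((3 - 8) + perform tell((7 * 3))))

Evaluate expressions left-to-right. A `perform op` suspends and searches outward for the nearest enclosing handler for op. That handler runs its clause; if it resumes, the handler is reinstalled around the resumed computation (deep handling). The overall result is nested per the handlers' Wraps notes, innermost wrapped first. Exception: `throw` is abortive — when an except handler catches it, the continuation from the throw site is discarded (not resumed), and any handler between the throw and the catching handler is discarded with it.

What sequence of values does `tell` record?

Evaluation trace:
tell(14) @ H1 ⇒ log+=14
tell(21) @ H1 ⇒ log+=21
H0 returns [7]
H1 returns ([7], (14, 21))
H2 returns ([7], (14, 21))
H3 returns ([7], (14, 21))
H4 returns ([7], (14, 21))
= ([7], (14, 21))

Answer: (14, 21)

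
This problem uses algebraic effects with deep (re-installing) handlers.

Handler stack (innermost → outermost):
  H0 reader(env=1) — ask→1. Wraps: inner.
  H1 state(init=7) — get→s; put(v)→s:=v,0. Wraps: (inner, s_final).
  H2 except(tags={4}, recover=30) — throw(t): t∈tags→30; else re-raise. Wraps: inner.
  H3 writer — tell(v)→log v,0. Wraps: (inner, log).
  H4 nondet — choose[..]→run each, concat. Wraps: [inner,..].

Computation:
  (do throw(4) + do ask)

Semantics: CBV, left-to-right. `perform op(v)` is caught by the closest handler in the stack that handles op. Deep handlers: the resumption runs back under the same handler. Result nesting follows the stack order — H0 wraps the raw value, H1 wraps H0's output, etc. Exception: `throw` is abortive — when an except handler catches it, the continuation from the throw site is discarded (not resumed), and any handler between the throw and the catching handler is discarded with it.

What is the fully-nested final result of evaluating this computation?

Answer: [(30, ())]

Evaluation trace:
throw(4) @ H2 caught ⇒ 30
H3 returns (30, ())
H4 returns [(30, ())]
= [(30, ())]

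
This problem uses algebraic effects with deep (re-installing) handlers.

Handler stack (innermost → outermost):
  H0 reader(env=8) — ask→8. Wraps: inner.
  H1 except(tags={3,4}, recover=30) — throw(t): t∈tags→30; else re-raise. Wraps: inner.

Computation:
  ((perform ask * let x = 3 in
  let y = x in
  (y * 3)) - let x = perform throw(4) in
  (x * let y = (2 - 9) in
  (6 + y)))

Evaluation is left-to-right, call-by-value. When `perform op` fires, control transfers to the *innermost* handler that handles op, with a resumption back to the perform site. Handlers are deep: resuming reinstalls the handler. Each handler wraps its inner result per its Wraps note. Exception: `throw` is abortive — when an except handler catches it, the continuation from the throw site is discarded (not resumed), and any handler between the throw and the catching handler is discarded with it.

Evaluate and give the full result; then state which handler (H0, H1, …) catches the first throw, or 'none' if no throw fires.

Answer: 30 ; first throw caught by: H1

Evaluation trace:
ask @ H0 ⇒ 8
throw(4) @ H1 caught ⇒ 30
= 30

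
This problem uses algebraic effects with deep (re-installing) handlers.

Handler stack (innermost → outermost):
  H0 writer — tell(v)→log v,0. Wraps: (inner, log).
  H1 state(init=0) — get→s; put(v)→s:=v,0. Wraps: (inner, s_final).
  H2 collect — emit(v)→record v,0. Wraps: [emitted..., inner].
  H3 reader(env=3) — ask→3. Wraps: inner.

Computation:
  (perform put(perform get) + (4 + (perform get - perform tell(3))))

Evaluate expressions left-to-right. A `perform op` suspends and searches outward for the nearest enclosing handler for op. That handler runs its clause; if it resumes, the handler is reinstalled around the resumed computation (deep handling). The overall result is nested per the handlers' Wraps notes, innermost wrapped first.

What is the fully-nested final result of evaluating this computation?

Working:
get @ H1 ⇒ 0
put(0) @ H1 ⇒ s:=0
get @ H1 ⇒ 0
tell(3) @ H0 ⇒ log+=3
H0 returns (4, (3))
H1 returns ((4, (3)), 0)
H2 returns [((4, (3)), 0)]
H3 returns [((4, (3)), 0)]
= [((4, (3)), 0)]

Answer: [((4, (3)), 0)]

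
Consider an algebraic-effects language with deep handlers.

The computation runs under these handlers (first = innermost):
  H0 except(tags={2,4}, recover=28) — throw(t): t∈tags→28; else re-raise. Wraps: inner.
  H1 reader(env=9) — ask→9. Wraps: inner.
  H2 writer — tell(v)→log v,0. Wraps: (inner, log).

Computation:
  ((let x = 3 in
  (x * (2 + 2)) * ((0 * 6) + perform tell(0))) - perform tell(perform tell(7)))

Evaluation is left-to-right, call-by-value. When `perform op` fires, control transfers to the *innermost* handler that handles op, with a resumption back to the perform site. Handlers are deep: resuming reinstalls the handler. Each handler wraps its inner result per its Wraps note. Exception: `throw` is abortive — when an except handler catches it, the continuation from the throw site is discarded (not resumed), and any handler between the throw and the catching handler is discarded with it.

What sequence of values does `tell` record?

Answer: (0, 7, 0)

Working:
tell(0) @ H2 ⇒ log+=0
tell(7) @ H2 ⇒ log+=7
tell(0) @ H2 ⇒ log+=0
H0 returns 0
H1 returns 0
H2 returns (0, (0, 7, 0))
= (0, (0, 7, 0))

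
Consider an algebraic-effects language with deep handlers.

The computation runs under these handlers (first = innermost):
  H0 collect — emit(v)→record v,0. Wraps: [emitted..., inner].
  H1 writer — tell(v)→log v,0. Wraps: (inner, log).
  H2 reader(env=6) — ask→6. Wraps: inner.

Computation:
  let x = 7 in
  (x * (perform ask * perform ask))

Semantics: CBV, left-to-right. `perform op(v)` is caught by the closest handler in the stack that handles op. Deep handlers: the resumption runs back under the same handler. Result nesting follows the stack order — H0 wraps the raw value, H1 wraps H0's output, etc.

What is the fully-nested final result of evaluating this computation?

Step-by-step:
ask @ H2 ⇒ 6
ask @ H2 ⇒ 6
H0 returns [252]
H1 returns ([252], ())
H2 returns ([252], ())
= ([252], ())

Answer: ([252], ())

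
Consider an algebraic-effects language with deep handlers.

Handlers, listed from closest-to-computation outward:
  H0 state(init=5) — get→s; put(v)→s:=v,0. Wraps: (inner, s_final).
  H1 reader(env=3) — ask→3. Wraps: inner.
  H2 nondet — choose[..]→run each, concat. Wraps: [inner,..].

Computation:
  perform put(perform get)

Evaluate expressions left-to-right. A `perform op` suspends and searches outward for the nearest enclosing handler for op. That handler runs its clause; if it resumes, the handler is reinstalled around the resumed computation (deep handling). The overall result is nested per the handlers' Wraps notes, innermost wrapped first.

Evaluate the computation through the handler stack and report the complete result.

Answer: [(0, 5)]

Evaluation trace:
get @ H0 ⇒ 5
put(5) @ H0 ⇒ s:=5
H0 returns (0, 5)
H1 returns (0, 5)
H2 returns [(0, 5)]
= [(0, 5)]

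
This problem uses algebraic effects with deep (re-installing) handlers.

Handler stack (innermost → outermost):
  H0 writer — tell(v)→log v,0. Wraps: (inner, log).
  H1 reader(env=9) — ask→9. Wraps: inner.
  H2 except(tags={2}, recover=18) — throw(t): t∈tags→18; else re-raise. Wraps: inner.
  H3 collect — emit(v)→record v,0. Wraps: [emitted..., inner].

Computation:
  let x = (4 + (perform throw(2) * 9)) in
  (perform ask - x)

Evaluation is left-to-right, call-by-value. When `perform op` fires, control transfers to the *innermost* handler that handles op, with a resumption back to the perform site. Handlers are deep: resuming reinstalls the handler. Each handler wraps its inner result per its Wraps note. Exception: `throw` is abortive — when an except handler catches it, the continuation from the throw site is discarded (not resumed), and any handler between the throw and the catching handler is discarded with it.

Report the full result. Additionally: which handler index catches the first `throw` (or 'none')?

Answer: [18] ; first throw caught by: H2

Working:
throw(2) @ H2 caught ⇒ 18
H3 returns [18]
= [18]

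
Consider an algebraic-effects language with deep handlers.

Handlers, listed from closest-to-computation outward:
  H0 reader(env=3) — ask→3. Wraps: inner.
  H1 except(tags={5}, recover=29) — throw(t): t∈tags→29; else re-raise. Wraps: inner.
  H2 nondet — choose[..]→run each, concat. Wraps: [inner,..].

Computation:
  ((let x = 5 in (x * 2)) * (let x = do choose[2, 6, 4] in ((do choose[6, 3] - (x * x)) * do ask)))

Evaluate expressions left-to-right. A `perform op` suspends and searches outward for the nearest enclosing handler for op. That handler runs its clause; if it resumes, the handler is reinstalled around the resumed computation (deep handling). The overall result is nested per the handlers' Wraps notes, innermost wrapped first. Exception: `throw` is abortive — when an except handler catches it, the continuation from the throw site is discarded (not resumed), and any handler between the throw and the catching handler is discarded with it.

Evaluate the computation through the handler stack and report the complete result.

Answer: [60, -30, -900, -990, -300, -390]

Evaluation trace:
choose[2, 6, 4] @ H2
  branch[0] choose=2:
    choose[6, 3] @ H2
      branch[0] choose=6:
        ask @ H0 ⇒ 3
        H0 returns 60
        H1 returns 60
        H2 returns [60]
      branch[1] choose=3:
        ask @ H0 ⇒ 3
        H0 returns -30
        H1 returns -30
        H2 returns [-30]
  branch[1] choose=6:
    choose[6, 3] @ H2
      branch[0] choose=6:
        ask @ H0 ⇒ 3
        H0 returns -900
        H1 returns -900
        H2 returns [-900]
      branch[1] choose=3:
        ask @ H0 ⇒ 3
        H0 returns -990
        H1 returns -990
        H2 returns [-990]
  branch[2] choose=4:
    choose[6, 3] @ H2
      branch[0] choose=6:
        ask @ H0 ⇒ 3
        H0 returns -300
        H1 returns -300
        H2 returns [-300]
      branch[1] choose=3:
        ask @ H0 ⇒ 3
        H0 returns -390
        H1 returns -390
        H2 returns [-390]
= [60, -30, -900, -990, -300, -390]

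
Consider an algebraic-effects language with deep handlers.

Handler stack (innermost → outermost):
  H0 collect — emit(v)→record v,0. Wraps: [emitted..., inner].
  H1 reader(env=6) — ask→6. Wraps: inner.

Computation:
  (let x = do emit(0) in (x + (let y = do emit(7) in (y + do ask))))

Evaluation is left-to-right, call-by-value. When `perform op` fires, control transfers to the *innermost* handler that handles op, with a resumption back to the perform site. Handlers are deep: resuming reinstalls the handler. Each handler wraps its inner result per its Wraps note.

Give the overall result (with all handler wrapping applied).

Answer: [0, 7, 6]

Working:
emit(0) @ H0 ⇒ out+=0
emit(7) @ H0 ⇒ out+=7
ask @ H1 ⇒ 6
H0 returns [0, 7, 6]
H1 returns [0, 7, 6]
= [0, 7, 6]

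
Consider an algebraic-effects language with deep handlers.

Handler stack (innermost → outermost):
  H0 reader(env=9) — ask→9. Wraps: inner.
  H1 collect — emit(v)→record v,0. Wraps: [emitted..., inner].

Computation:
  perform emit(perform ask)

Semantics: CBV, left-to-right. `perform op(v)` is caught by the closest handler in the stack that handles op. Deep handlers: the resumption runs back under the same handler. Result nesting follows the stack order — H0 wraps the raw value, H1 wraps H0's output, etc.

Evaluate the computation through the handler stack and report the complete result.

Evaluation trace:
ask @ H0 ⇒ 9
emit(9) @ H1 ⇒ out+=9
H0 returns 0
H1 returns [9, 0]
= [9, 0]

Answer: [9, 0]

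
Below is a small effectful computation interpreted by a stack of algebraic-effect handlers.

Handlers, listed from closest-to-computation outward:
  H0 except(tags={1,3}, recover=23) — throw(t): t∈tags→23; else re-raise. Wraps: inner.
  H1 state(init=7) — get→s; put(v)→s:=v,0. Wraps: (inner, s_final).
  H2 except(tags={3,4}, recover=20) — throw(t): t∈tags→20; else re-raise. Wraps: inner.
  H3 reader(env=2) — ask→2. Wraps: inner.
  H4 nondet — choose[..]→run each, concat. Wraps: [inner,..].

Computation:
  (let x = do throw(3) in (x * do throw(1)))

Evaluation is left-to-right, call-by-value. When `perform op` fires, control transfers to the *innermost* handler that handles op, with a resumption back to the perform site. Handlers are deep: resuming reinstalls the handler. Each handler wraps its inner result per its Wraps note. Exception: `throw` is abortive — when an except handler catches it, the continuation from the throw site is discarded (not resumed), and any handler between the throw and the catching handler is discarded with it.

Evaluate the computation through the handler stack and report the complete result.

Answer: [(23, 7)]

Working:
throw(3) @ H0 caught ⇒ 23
H1 returns (23, 7)
H2 returns (23, 7)
H3 returns (23, 7)
H4 returns [(23, 7)]
= [(23, 7)]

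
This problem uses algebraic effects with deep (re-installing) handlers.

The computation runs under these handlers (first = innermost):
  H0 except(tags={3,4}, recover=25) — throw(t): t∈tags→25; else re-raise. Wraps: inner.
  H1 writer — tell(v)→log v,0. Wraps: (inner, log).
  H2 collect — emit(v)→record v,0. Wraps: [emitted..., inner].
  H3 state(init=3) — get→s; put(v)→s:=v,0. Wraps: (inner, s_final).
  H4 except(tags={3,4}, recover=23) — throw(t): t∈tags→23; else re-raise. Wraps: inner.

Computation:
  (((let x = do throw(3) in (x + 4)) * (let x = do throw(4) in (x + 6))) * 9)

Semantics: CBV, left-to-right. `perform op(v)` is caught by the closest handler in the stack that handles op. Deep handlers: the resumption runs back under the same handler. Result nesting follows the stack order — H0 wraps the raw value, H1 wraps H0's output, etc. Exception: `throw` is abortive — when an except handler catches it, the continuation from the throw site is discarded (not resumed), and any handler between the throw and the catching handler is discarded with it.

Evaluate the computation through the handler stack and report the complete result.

Answer: ([(25, ())], 3)

Evaluation trace:
throw(3) @ H0 caught ⇒ 25
H1 returns (25, ())
H2 returns [(25, ())]
H3 returns ([(25, ())], 3)
H4 returns ([(25, ())], 3)
= ([(25, ())], 3)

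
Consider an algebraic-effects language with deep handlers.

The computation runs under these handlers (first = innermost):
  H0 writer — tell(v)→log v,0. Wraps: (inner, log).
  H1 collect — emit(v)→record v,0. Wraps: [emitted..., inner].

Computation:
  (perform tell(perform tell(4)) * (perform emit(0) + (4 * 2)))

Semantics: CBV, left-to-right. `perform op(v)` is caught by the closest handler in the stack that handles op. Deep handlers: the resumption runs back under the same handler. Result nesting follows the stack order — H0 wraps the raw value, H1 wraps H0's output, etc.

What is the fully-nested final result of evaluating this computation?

Answer: [0, (0, (4, 0))]

Evaluation trace:
tell(4) @ H0 ⇒ log+=4
tell(0) @ H0 ⇒ log+=0
emit(0) @ H1 ⇒ out+=0
H0 returns (0, (4, 0))
H1 returns [0, (0, (4, 0))]
= [0, (0, (4, 0))]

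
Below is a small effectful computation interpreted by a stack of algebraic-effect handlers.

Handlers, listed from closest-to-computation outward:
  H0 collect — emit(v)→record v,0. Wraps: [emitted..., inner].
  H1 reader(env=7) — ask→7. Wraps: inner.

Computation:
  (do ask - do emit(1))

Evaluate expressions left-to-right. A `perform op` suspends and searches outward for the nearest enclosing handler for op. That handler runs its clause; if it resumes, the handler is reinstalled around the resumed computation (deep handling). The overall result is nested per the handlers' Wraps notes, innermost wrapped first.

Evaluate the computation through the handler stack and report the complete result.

Evaluation trace:
ask @ H1 ⇒ 7
emit(1) @ H0 ⇒ out+=1
H0 returns [1, 7]
H1 returns [1, 7]
= [1, 7]

Answer: [1, 7]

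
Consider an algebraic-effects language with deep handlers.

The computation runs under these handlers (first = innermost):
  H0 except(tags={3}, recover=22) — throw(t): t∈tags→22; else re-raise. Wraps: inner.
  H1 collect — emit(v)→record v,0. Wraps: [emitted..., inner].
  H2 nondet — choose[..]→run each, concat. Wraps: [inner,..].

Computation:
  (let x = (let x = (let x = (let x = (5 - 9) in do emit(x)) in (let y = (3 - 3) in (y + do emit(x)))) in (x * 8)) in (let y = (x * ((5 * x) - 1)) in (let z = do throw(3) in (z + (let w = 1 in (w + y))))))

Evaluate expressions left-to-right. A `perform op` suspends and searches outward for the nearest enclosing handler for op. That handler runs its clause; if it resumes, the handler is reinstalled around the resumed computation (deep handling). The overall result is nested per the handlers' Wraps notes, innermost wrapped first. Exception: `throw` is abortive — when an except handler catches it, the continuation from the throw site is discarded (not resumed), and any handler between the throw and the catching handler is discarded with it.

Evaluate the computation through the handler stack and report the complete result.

Working:
emit(-4) @ H1 ⇒ out+=-4
emit(0) @ H1 ⇒ out+=0
throw(3) @ H0 caught ⇒ 22
H1 returns [-4, 0, 22]
H2 returns [[-4, 0, 22]]
= [[-4, 0, 22]]

Answer: [[-4, 0, 22]]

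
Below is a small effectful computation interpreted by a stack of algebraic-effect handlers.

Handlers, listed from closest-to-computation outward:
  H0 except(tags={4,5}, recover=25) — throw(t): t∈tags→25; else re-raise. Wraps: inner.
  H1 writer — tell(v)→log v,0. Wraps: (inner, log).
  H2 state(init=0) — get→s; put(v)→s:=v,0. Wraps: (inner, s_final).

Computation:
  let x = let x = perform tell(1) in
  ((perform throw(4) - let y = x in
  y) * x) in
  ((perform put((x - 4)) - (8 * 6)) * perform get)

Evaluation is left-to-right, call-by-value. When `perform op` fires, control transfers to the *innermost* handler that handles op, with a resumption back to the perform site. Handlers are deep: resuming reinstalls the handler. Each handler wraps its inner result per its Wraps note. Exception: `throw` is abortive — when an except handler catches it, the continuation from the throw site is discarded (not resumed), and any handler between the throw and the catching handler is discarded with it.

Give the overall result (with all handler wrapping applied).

Step-by-step:
tell(1) @ H1 ⇒ log+=1
throw(4) @ H0 caught ⇒ 25
H1 returns (25, (1))
H2 returns ((25, (1)), 0)
= ((25, (1)), 0)

Answer: ((25, (1)), 0)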